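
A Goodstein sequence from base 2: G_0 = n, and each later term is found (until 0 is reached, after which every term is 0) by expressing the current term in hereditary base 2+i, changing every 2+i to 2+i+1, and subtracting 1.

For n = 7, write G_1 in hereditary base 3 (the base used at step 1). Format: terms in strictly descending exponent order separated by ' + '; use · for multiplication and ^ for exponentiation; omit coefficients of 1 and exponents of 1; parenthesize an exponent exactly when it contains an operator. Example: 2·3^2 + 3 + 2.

3^3 + 3

G_0 = 7. HB_2(7) = 2^2 + 2 + 1. Bump = 31. G_1 = 30.
G_1 = 30. HB_3(30) = 3^3 + 3. Bump = 260. G_2 = 259.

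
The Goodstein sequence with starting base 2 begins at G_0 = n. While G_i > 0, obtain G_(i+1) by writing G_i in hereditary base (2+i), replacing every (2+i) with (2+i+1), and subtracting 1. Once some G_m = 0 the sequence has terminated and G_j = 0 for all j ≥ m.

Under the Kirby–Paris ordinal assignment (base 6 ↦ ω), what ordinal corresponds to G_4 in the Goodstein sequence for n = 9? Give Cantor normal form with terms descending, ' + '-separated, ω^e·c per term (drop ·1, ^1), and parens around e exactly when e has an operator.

ω^ω·3 + ω^3·3 + ω^2·3 + ω·3 + 1

G_0=9  [base 2] 2^(2 + 1) + 1  →[2↦3]→  3^(3 + 1) + 1 = 82  −1 ⇒ G_1=81
G_1=81  [base 3] 3^(3 + 1)  →[3↦4]→  4^(4 + 1) = 1024  −1 ⇒ G_2=1023
G_2=1023  [base 4] 3·4^4 + 3·4^3 + 3·4^2 + 3·4 + 3  →[4↦5]→  3·5^5 + 3·5^3 + 3·5^2 + 3·5 + 3 = 9843  −1 ⇒ G_3=9842
G_3=9842  [base 5] 3·5^5 + 3·5^3 + 3·5^2 + 3·5 + 2  →[5↦6]→  3·6^6 + 3·6^3 + 3·6^2 + 3·6 + 2 = 140744  −1 ⇒ G_4=140743
G_4=140743  [base 6] 3·6^6 + 3·6^3 + 3·6^2 + 3·6 + 1  →[6↦7]→  3·7^7 + 3·7^3 + 3·7^2 + 3·7 + 1 = 2471827  −1 ⇒ G_5=2471826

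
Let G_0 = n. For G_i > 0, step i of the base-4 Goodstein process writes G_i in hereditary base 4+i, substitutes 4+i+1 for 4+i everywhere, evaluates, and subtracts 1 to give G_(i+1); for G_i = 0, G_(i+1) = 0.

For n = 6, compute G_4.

G_0=6  [base 4] 4 + 2  →[4↦5]→  5 + 2 = 7  −1 ⇒ G_1=6
G_1=6  [base 5] 5 + 1  →[5↦6]→  6 + 1 = 7  −1 ⇒ G_2=6
G_2=6  [base 6] 6  →[6↦7]→  7 = 7  −1 ⇒ G_3=6
G_3=6  [base 7] 6  →[7↦8]→  6 = 6  −1 ⇒ G_4=5
G_4=5  [base 8] 5  →[8↦9]→  5 = 5  −1 ⇒ G_5=4

5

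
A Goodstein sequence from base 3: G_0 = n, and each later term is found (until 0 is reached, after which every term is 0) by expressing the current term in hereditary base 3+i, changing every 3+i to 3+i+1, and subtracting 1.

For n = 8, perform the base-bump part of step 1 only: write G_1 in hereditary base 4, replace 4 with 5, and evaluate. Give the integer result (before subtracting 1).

11

[0] 8 ≡ 2·3 + 2 (base 3). Lift 4: 10. −1: 9.
[1] 9 ≡ 2·4 + 1 (base 4). Lift 5: 11. −1: 10.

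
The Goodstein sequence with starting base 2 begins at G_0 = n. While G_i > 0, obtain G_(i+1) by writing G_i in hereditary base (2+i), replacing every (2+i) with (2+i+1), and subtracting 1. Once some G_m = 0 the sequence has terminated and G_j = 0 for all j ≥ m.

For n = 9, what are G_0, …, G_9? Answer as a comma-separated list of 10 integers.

i=0: 9 = 2^(2 + 1) + 1 (b=2); 2→3: 3^(3 + 1) + 1 = 82; 82−1 = 81
i=1: 81 = 3^(3 + 1) (b=3); 3→4: 4^(4 + 1) = 1024; 1024−1 = 1023
i=2: 1023 = 3·4^4 + 3·4^3 + 3·4^2 + 3·4 + 3 (b=4); 4→5: 3·5^5 + 3·5^3 + 3·5^2 + 3·5 + 3 = 9843; 9843−1 = 9842
i=3: 9842 = 3·5^5 + 3·5^3 + 3·5^2 + 3·5 + 2 (b=5); 5→6: 3·6^6 + 3·6^3 + 3·6^2 + 3·6 + 2 = 140744; 140744−1 = 140743
i=4: 140743 = 3·6^6 + 3·6^3 + 3·6^2 + 3·6 + 1 (b=6); 6→7: 3·7^7 + 3·7^3 + 3·7^2 + 3·7 + 1 = 2471827; 2471827−1 = 2471826
i=5: 2471826 = 3·7^7 + 3·7^3 + 3·7^2 + 3·7 (b=7); 7→8: 3·8^8 + 3·8^3 + 3·8^2 + 3·8 = 50333400; 50333400−1 = 50333399
i=6: 50333399 = 3·8^8 + 3·8^3 + 3·8^2 + 2·8 + 7 (b=8); 8→9: 3·9^9 + 3·9^3 + 3·9^2 + 2·9 + 7 = 1162263922; 1162263922−1 = 1162263921
i=7: 1162263921 = 3·9^9 + 3·9^3 + 3·9^2 + 2·9 + 6 (b=9); 9→10: 3·10^10 + 3·10^3 + 3·10^2 + 2·10 + 6 = 30000003326; 30000003326−1 = 30000003325
i=8: 30000003325 = 3·10^10 + 3·10^3 + 3·10^2 + 2·10 + 5 (b=10); 10→11: 3·11^11 + 3·11^3 + 3·11^2 + 2·11 + 5 = 855935016216; 855935016216−1 = 855935016215

9, 81, 1023, 9842, 140743, 2471826, 50333399, 1162263921, 30000003325, 855935016215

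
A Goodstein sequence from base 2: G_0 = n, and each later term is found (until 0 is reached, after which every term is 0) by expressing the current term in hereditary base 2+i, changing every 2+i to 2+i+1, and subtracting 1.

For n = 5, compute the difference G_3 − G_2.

212

G_0 = 5. HB_2(5) = 2^2 + 1. Bump = 28. G_1 = 27.
G_1 = 27. HB_3(27) = 3^3. Bump = 256. G_2 = 255.
G_2 = 255. HB_4(255) = 3·4^3 + 3·4^2 + 3·4 + 3. Bump = 468. G_3 = 467.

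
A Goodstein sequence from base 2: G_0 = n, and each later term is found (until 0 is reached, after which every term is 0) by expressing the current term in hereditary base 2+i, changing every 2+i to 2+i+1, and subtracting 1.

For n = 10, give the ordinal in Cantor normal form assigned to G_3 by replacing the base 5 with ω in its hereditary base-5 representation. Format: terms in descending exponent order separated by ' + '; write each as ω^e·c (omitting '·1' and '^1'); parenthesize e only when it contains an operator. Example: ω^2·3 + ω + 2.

G_0=10  [base 2] 2^(2 + 1) + 2  →[2↦3]→  3^(3 + 1) + 3 = 84  −1 ⇒ G_1=83
G_1=83  [base 3] 3^(3 + 1) + 2  →[3↦4]→  4^(4 + 1) + 2 = 1026  −1 ⇒ G_2=1025
G_2=1025  [base 4] 4^(4 + 1) + 1  →[4↦5]→  5^(5 + 1) + 1 = 15626  −1 ⇒ G_3=15625
G_3=15625  [base 5] 5^(5 + 1)  →[5↦6]→  6^(6 + 1) = 279936  −1 ⇒ G_4=279935

ω^(ω + 1)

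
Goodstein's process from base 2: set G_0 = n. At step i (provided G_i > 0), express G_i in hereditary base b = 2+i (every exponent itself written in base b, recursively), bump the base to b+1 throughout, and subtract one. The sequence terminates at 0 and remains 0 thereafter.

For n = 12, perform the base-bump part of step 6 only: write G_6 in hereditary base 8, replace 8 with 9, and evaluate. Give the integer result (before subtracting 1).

3486784575

step 0: 12 = 2^(2 + 1) + 2^2; sub 3 for 2: 3^(3 + 1) + 3^3; = 108; G_1 = 108−1 = 107
step 1: 107 = 3^(3 + 1) + 2·3^2 + 2·3 + 2; sub 4 for 3: 4^(4 + 1) + 2·4^2 + 2·4 + 2; = 1066; G_2 = 1066−1 = 1065
step 2: 1065 = 4^(4 + 1) + 2·4^2 + 2·4 + 1; sub 5 for 4: 5^(5 + 1) + 2·5^2 + 2·5 + 1; = 15686; G_3 = 15686−1 = 15685
step 3: 15685 = 5^(5 + 1) + 2·5^2 + 2·5; sub 6 for 5: 6^(6 + 1) + 2·6^2 + 2·6; = 280020; G_4 = 280020−1 = 280019
step 4: 280019 = 6^(6 + 1) + 2·6^2 + 6 + 5; sub 7 for 6: 7^(7 + 1) + 2·7^2 + 7 + 5; = 5764911; G_5 = 5764911−1 = 5764910
step 5: 5764910 = 7^(7 + 1) + 2·7^2 + 7 + 4; sub 8 for 7: 8^(8 + 1) + 2·8^2 + 8 + 4; = 134217868; G_6 = 134217868−1 = 134217867
step 6: 134217867 = 8^(8 + 1) + 2·8^2 + 8 + 3; sub 9 for 8: 9^(9 + 1) + 2·9^2 + 9 + 3; = 3486784575; G_7 = 3486784575−1 = 3486784574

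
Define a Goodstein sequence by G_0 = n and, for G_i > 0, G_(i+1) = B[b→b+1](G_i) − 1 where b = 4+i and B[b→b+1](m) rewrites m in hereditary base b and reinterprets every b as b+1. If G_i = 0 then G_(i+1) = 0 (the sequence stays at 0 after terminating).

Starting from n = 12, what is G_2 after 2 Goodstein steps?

base 4: 12 = 3·4; at 5: 3·5 = 15; next = 14
base 5: 14 = 2·5 + 4; at 6: 2·6 + 4 = 16; next = 15

15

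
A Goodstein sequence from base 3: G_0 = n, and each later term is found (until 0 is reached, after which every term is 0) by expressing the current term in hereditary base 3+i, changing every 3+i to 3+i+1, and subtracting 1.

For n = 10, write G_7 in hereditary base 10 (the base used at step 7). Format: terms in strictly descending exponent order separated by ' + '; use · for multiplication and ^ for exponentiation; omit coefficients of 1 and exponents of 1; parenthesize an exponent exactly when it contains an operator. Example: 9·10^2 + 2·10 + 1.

[0] 10 ≡ 3^2 + 1 (base 3). Lift 4: 17. −1: 16.
[1] 16 ≡ 4^2 (base 4). Lift 5: 25. −1: 24.
[2] 24 ≡ 4·5 + 4 (base 5). Lift 6: 28. −1: 27.
[3] 27 ≡ 4·6 + 3 (base 6). Lift 7: 31. −1: 30.
[4] 30 ≡ 4·7 + 2 (base 7). Lift 8: 34. −1: 33.
[5] 33 ≡ 4·8 + 1 (base 8). Lift 9: 37. −1: 36.
[6] 36 ≡ 4·9 (base 9). Lift 10: 40. −1: 39.

3·10 + 9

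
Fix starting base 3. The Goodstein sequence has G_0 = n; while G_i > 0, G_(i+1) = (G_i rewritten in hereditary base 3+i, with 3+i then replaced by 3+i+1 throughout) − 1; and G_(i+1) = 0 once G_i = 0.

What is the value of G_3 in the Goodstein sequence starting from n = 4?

3

base 3: 4 = 3 + 1; at 4: 4 + 1 = 5; next = 4
base 4: 4 = 4; at 5: 5 = 5; next = 4
base 5: 4 = 4; at 6: 4 = 4; next = 3
base 6: 3 = 3; at 7: 3 = 3; next = 2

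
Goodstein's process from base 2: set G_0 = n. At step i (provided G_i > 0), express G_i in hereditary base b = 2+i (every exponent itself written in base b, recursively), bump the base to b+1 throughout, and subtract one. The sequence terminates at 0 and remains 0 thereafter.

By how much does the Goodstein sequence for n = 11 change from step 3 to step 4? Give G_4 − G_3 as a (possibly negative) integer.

264310

G_0=11  [base 2] 2^(2 + 1) + 2 + 1  →[2↦3]→  3^(3 + 1) + 3 + 1 = 85  −1 ⇒ G_1=84
G_1=84  [base 3] 3^(3 + 1) + 3  →[3↦4]→  4^(4 + 1) + 4 = 1028  −1 ⇒ G_2=1027
G_2=1027  [base 4] 4^(4 + 1) + 3  →[4↦5]→  5^(5 + 1) + 3 = 15628  −1 ⇒ G_3=15627
G_3=15627  [base 5] 5^(5 + 1) + 2  →[5↦6]→  6^(6 + 1) + 2 = 279938  −1 ⇒ G_4=279937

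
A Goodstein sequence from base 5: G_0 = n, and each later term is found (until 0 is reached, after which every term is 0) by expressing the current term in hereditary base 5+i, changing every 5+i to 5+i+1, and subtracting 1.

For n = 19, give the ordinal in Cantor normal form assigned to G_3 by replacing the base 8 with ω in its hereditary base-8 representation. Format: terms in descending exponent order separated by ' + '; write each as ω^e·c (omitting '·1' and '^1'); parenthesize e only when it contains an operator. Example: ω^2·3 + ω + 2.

[0] 19 ≡ 3·5 + 4 (base 5). Lift 6: 22. −1: 21.
[1] 21 ≡ 3·6 + 3 (base 6). Lift 7: 24. −1: 23.
[2] 23 ≡ 3·7 + 2 (base 7). Lift 8: 26. −1: 25.

ω·3 + 1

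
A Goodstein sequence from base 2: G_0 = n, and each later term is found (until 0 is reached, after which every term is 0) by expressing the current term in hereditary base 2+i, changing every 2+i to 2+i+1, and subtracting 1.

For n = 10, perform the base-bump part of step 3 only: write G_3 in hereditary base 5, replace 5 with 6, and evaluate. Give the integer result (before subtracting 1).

[0] 10 ≡ 2^(2 + 1) + 2 (base 2). Lift 3: 84. −1: 83.
[1] 83 ≡ 3^(3 + 1) + 2 (base 3). Lift 4: 1026. −1: 1025.
[2] 1025 ≡ 4^(4 + 1) + 1 (base 4). Lift 5: 15626. −1: 15625.
[3] 15625 ≡ 5^(5 + 1) (base 5). Lift 6: 279936. −1: 279935.

279936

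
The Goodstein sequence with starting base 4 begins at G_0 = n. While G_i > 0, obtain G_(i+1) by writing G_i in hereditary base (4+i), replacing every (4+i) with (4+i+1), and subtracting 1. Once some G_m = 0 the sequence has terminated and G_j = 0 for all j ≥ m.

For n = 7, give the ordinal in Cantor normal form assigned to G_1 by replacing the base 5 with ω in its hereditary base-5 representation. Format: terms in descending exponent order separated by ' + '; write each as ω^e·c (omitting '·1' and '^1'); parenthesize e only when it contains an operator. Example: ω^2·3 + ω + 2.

ω + 2

i=0: 7 = 4 + 3 (b=4); 4→5: 5 + 3 = 8; 8−1 = 7
i=1: 7 = 5 + 2 (b=5); 5→6: 6 + 2 = 8; 8−1 = 7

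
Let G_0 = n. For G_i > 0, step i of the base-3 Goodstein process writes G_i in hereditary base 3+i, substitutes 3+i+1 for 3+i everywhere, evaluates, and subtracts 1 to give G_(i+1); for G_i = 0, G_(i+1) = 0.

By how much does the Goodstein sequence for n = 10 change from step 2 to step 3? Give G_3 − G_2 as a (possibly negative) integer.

[0] 10 ≡ 3^2 + 1 (base 3). Lift 4: 17. −1: 16.
[1] 16 ≡ 4^2 (base 4). Lift 5: 25. −1: 24.
[2] 24 ≡ 4·5 + 4 (base 5). Lift 6: 28. −1: 27.

3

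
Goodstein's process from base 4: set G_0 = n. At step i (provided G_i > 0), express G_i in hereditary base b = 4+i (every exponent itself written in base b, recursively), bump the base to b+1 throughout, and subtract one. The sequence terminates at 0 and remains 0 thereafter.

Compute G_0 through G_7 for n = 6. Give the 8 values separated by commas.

step 0: 6 = 4 + 2; sub 5 for 4: 5 + 2; = 7; G_1 = 7−1 = 6
step 1: 6 = 5 + 1; sub 6 for 5: 6 + 1; = 7; G_2 = 7−1 = 6
step 2: 6 = 6; sub 7 for 6: 7; = 7; G_3 = 7−1 = 6
step 3: 6 = 6; sub 8 for 7: 6; = 6; G_4 = 6−1 = 5
step 4: 5 = 5; sub 9 for 8: 5; = 5; G_5 = 5−1 = 4
step 5: 4 = 4; sub 10 for 9: 4; = 4; G_6 = 4−1 = 3
step 6: 3 = 3; sub 11 for 10: 3; = 3; G_7 = 3−1 = 2

6, 6, 6, 6, 5, 4, 3, 2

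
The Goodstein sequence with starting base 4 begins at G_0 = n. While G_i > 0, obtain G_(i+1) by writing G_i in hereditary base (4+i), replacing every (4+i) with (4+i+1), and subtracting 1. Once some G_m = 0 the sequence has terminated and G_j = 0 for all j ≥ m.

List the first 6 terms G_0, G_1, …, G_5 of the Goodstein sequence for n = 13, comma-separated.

13, 15, 17, 18, 19, 20

i=0: 13 = 3·4 + 1 (b=4); 4→5: 3·5 + 1 = 16; 16−1 = 15
i=1: 15 = 3·5 (b=5); 5→6: 3·6 = 18; 18−1 = 17
i=2: 17 = 2·6 + 5 (b=6); 6→7: 2·7 + 5 = 19; 19−1 = 18
i=3: 18 = 2·7 + 4 (b=7); 7→8: 2·8 + 4 = 20; 20−1 = 19
i=4: 19 = 2·8 + 3 (b=8); 8→9: 2·9 + 3 = 21; 21−1 = 20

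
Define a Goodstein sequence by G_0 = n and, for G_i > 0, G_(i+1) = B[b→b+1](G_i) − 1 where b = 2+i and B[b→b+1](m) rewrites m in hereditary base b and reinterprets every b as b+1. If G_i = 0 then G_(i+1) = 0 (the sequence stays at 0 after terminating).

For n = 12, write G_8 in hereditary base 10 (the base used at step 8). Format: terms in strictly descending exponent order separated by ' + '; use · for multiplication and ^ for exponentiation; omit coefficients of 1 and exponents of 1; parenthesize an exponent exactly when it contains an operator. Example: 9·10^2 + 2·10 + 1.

step 0: 12 = 2^(2 + 1) + 2^2; sub 3 for 2: 3^(3 + 1) + 3^3; = 108; G_1 = 108−1 = 107
step 1: 107 = 3^(3 + 1) + 2·3^2 + 2·3 + 2; sub 4 for 3: 4^(4 + 1) + 2·4^2 + 2·4 + 2; = 1066; G_2 = 1066−1 = 1065
step 2: 1065 = 4^(4 + 1) + 2·4^2 + 2·4 + 1; sub 5 for 4: 5^(5 + 1) + 2·5^2 + 2·5 + 1; = 15686; G_3 = 15686−1 = 15685
step 3: 15685 = 5^(5 + 1) + 2·5^2 + 2·5; sub 6 for 5: 6^(6 + 1) + 2·6^2 + 2·6; = 280020; G_4 = 280020−1 = 280019
step 4: 280019 = 6^(6 + 1) + 2·6^2 + 6 + 5; sub 7 for 6: 7^(7 + 1) + 2·7^2 + 7 + 5; = 5764911; G_5 = 5764911−1 = 5764910
step 5: 5764910 = 7^(7 + 1) + 2·7^2 + 7 + 4; sub 8 for 7: 8^(8 + 1) + 2·8^2 + 8 + 4; = 134217868; G_6 = 134217868−1 = 134217867
step 6: 134217867 = 8^(8 + 1) + 2·8^2 + 8 + 3; sub 9 for 8: 9^(9 + 1) + 2·9^2 + 9 + 3; = 3486784575; G_7 = 3486784575−1 = 3486784574
step 7: 3486784574 = 9^(9 + 1) + 2·9^2 + 9 + 2; sub 10 for 9: 10^(10 + 1) + 2·10^2 + 10 + 2; = 100000000212; G_8 = 100000000212−1 = 100000000211
step 8: 100000000211 = 10^(10 + 1) + 2·10^2 + 10 + 1; sub 11 for 10: 11^(11 + 1) + 2·11^2 + 11 + 1; = 3138428376975; G_9 = 3138428376975−1 = 3138428376974

10^(10 + 1) + 2·10^2 + 10 + 1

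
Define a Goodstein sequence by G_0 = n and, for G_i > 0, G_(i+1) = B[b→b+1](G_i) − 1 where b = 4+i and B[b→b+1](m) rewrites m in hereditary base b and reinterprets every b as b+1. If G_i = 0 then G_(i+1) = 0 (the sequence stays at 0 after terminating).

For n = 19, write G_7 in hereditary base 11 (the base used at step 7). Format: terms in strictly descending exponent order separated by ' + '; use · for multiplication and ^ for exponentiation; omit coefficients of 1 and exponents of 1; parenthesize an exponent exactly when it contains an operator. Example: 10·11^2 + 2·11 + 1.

G_0 = 19. HB_4(19) = 4^2 + 3. Bump = 28. G_1 = 27.
G_1 = 27. HB_5(27) = 5^2 + 2. Bump = 38. G_2 = 37.
G_2 = 37. HB_6(37) = 6^2 + 1. Bump = 50. G_3 = 49.
G_3 = 49. HB_7(49) = 7^2. Bump = 64. G_4 = 63.
G_4 = 63. HB_8(63) = 7·8 + 7. Bump = 70. G_5 = 69.
G_5 = 69. HB_9(69) = 7·9 + 6. Bump = 76. G_6 = 75.
G_6 = 75. HB_10(75) = 7·10 + 5. Bump = 82. G_7 = 81.
G_7 = 81. HB_11(81) = 7·11 + 4. Bump = 88. G_8 = 87.

7·11 + 4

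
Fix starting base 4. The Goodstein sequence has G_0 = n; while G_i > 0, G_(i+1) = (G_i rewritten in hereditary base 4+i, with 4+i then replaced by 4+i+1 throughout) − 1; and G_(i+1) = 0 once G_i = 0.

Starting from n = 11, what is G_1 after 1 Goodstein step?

12

base 4: 11 = 2·4 + 3; at 5: 2·5 + 3 = 13; next = 12
base 5: 12 = 2·5 + 2; at 6: 2·6 + 2 = 14; next = 13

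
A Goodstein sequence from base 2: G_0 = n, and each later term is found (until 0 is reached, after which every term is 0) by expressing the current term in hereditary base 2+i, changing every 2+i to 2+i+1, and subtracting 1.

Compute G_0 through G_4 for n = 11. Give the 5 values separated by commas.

11, 84, 1027, 15627, 279937

step 0: 11 = 2^(2 + 1) + 2 + 1; sub 3 for 2: 3^(3 + 1) + 3 + 1; = 85; G_1 = 85−1 = 84
step 1: 84 = 3^(3 + 1) + 3; sub 4 for 3: 4^(4 + 1) + 4; = 1028; G_2 = 1028−1 = 1027
step 2: 1027 = 4^(4 + 1) + 3; sub 5 for 4: 5^(5 + 1) + 3; = 15628; G_3 = 15628−1 = 15627
step 3: 15627 = 5^(5 + 1) + 2; sub 6 for 5: 6^(6 + 1) + 2; = 279938; G_4 = 279938−1 = 279937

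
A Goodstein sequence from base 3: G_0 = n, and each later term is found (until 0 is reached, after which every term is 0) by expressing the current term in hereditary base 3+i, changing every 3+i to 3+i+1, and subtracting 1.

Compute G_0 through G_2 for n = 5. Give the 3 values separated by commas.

5, 5, 5

[0] 5 ≡ 3 + 2 (base 3). Lift 4: 6. −1: 5.
[1] 5 ≡ 4 + 1 (base 4). Lift 5: 6. −1: 5.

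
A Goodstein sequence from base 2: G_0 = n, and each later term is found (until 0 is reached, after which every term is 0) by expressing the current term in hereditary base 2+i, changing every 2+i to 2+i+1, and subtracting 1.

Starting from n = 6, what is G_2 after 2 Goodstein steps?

base 2: 6 = 2^2 + 2; at 3: 3^3 + 3 = 30; next = 29
base 3: 29 = 3^3 + 2; at 4: 4^4 + 2 = 258; next = 257

257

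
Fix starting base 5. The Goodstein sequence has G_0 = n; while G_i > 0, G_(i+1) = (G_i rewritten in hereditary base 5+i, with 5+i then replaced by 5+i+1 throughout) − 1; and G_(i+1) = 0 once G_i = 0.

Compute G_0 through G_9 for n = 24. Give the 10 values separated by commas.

G_0 = 24. HB_5(24) = 4·5 + 4. Bump = 28. G_1 = 27.
G_1 = 27. HB_6(27) = 4·6 + 3. Bump = 31. G_2 = 30.
G_2 = 30. HB_7(30) = 4·7 + 2. Bump = 34. G_3 = 33.
G_3 = 33. HB_8(33) = 4·8 + 1. Bump = 37. G_4 = 36.
G_4 = 36. HB_9(36) = 4·9. Bump = 40. G_5 = 39.
G_5 = 39. HB_10(39) = 3·10 + 9. Bump = 42. G_6 = 41.
G_6 = 41. HB_11(41) = 3·11 + 8. Bump = 44. G_7 = 43.
G_7 = 43. HB_12(43) = 3·12 + 7. Bump = 46. G_8 = 45.
G_8 = 45. HB_13(45) = 3·13 + 6. Bump = 48. G_9 = 47.

24, 27, 30, 33, 36, 39, 41, 43, 45, 47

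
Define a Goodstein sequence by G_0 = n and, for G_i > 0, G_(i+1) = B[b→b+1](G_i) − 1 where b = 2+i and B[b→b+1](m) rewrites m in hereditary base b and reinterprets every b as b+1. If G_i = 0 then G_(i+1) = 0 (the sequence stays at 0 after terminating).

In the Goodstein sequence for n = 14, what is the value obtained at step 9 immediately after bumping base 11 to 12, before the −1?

106993206736332

base 2: 14 = 2^(2 + 1) + 2^2 + 2; at 3: 3^(3 + 1) + 3^3 + 3 = 111; next = 110
base 3: 110 = 3^(3 + 1) + 3^3 + 2; at 4: 4^(4 + 1) + 4^4 + 2 = 1282; next = 1281
base 4: 1281 = 4^(4 + 1) + 4^4 + 1; at 5: 5^(5 + 1) + 5^5 + 1 = 18751; next = 18750
base 5: 18750 = 5^(5 + 1) + 5^5; at 6: 6^(6 + 1) + 6^6 = 326592; next = 326591
base 6: 326591 = 6^(6 + 1) + 5·6^5 + 5·6^4 + 5·6^3 + 5·6^2 + 5·6 + 5; at 7: 7^(7 + 1) + 5·7^5 + 5·7^4 + 5·7^3 + 5·7^2 + 5·7 + 5 = 5862841; next = 5862840
base 7: 5862840 = 7^(7 + 1) + 5·7^5 + 5·7^4 + 5·7^3 + 5·7^2 + 5·7 + 4; at 8: 8^(8 + 1) + 5·8^5 + 5·8^4 + 5·8^3 + 5·8^2 + 5·8 + 4 = 134404972; next = 134404971
base 8: 134404971 = 8^(8 + 1) + 5·8^5 + 5·8^4 + 5·8^3 + 5·8^2 + 5·8 + 3; at 9: 9^(9 + 1) + 5·9^5 + 5·9^4 + 5·9^3 + 5·9^2 + 5·9 + 3 = 3487116549; next = 3487116548
base 9: 3487116548 = 9^(9 + 1) + 5·9^5 + 5·9^4 + 5·9^3 + 5·9^2 + 5·9 + 2; at 10: 10^(10 + 1) + 5·10^5 + 5·10^4 + 5·10^3 + 5·10^2 + 5·10 + 2 = 100000555552; next = 100000555551
base 10: 100000555551 = 10^(10 + 1) + 5·10^5 + 5·10^4 + 5·10^3 + 5·10^2 + 5·10 + 1; at 11: 11^(11 + 1) + 5·11^5 + 5·11^4 + 5·11^3 + 5·11^2 + 5·11 + 1 = 3138429262497; next = 3138429262496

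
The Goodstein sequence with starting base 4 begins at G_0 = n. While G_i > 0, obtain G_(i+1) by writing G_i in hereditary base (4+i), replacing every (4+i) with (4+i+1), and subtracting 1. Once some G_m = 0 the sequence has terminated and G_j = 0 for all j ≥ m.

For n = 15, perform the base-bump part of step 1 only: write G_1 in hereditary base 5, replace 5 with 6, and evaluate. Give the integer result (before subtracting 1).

20

step 0: 15 = 3·4 + 3; sub 5 for 4: 3·5 + 3; = 18; G_1 = 18−1 = 17
step 1: 17 = 3·5 + 2; sub 6 for 5: 3·6 + 2; = 20; G_2 = 20−1 = 19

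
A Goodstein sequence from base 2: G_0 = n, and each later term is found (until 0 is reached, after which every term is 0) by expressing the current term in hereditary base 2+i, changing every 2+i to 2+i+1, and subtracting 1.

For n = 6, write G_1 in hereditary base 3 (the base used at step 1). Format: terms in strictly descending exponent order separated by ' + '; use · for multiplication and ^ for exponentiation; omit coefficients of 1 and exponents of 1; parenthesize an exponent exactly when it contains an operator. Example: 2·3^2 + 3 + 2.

step 0: 6 = 2^2 + 2; sub 3 for 2: 3^3 + 3; = 30; G_1 = 30−1 = 29
step 1: 29 = 3^3 + 2; sub 4 for 3: 4^4 + 2; = 258; G_2 = 258−1 = 257

3^3 + 2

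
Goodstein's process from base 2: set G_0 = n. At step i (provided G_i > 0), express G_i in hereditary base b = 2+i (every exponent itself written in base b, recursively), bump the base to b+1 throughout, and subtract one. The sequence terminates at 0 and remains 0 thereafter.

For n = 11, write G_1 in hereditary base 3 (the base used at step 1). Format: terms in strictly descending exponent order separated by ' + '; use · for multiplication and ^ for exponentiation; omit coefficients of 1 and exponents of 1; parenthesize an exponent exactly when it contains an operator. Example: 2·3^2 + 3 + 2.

i=0: 11 = 2^(2 + 1) + 2 + 1 (b=2); 2→3: 3^(3 + 1) + 3 + 1 = 85; 85−1 = 84
i=1: 84 = 3^(3 + 1) + 3 (b=3); 3→4: 4^(4 + 1) + 4 = 1028; 1028−1 = 1027

3^(3 + 1) + 3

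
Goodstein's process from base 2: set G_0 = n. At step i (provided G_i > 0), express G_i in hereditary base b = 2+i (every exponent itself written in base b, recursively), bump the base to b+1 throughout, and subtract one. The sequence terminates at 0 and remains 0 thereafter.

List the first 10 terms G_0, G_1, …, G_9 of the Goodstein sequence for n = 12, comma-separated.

step 0: 12 = 2^(2 + 1) + 2^2; sub 3 for 2: 3^(3 + 1) + 3^3; = 108; G_1 = 108−1 = 107
step 1: 107 = 3^(3 + 1) + 2·3^2 + 2·3 + 2; sub 4 for 3: 4^(4 + 1) + 2·4^2 + 2·4 + 2; = 1066; G_2 = 1066−1 = 1065
step 2: 1065 = 4^(4 + 1) + 2·4^2 + 2·4 + 1; sub 5 for 4: 5^(5 + 1) + 2·5^2 + 2·5 + 1; = 15686; G_3 = 15686−1 = 15685
step 3: 15685 = 5^(5 + 1) + 2·5^2 + 2·5; sub 6 for 5: 6^(6 + 1) + 2·6^2 + 2·6; = 280020; G_4 = 280020−1 = 280019
step 4: 280019 = 6^(6 + 1) + 2·6^2 + 6 + 5; sub 7 for 6: 7^(7 + 1) + 2·7^2 + 7 + 5; = 5764911; G_5 = 5764911−1 = 5764910
step 5: 5764910 = 7^(7 + 1) + 2·7^2 + 7 + 4; sub 8 for 7: 8^(8 + 1) + 2·8^2 + 8 + 4; = 134217868; G_6 = 134217868−1 = 134217867
step 6: 134217867 = 8^(8 + 1) + 2·8^2 + 8 + 3; sub 9 for 8: 9^(9 + 1) + 2·9^2 + 9 + 3; = 3486784575; G_7 = 3486784575−1 = 3486784574
step 7: 3486784574 = 9^(9 + 1) + 2·9^2 + 9 + 2; sub 10 for 9: 10^(10 + 1) + 2·10^2 + 10 + 2; = 100000000212; G_8 = 100000000212−1 = 100000000211
step 8: 100000000211 = 10^(10 + 1) + 2·10^2 + 10 + 1; sub 11 for 10: 11^(11 + 1) + 2·11^2 + 11 + 1; = 3138428376975; G_9 = 3138428376975−1 = 3138428376974

12, 107, 1065, 15685, 280019, 5764910, 134217867, 3486784574, 100000000211, 3138428376974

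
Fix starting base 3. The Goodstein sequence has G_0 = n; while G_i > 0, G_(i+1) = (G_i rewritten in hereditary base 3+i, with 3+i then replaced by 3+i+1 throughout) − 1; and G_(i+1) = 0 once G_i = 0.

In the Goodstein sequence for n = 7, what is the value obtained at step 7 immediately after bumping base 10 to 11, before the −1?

7 —HB3→ 2·3 + 1 —bump→ 2·4 + 1 = 9 —(−1)→ 8
8 —HB4→ 2·4 —bump→ 2·5 = 10 —(−1)→ 9
9 —HB5→ 5 + 4 —bump→ 6 + 4 = 10 —(−1)→ 9
9 —HB6→ 6 + 3 —bump→ 7 + 3 = 10 —(−1)→ 9
9 —HB7→ 7 + 2 —bump→ 8 + 2 = 10 —(−1)→ 9
9 —HB8→ 8 + 1 —bump→ 9 + 1 = 10 —(−1)→ 9
9 —HB9→ 9 —bump→ 10 = 10 —(−1)→ 9
9 —HB10→ 9 —bump→ 9 = 9 —(−1)→ 8

9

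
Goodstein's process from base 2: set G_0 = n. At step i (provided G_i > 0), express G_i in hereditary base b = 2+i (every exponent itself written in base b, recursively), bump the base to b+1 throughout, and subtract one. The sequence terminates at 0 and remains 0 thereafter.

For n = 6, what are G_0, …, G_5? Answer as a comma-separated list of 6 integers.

G_0 = 6. HB_2(6) = 2^2 + 2. Bump = 30. G_1 = 29.
G_1 = 29. HB_3(29) = 3^3 + 2. Bump = 258. G_2 = 257.
G_2 = 257. HB_4(257) = 4^4 + 1. Bump = 3126. G_3 = 3125.
G_3 = 3125. HB_5(3125) = 5^5. Bump = 46656. G_4 = 46655.
G_4 = 46655. HB_6(46655) = 5·6^5 + 5·6^4 + 5·6^3 + 5·6^2 + 5·6 + 5. Bump = 98040. G_5 = 98039.

6, 29, 257, 3125, 46655, 98039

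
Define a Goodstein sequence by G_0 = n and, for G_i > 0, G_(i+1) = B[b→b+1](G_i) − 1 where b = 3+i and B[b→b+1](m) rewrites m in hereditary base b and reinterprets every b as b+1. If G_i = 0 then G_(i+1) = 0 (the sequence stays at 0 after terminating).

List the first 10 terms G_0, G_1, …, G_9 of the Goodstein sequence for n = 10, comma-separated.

[0] 10 ≡ 3^2 + 1 (base 3). Lift 4: 17. −1: 16.
[1] 16 ≡ 4^2 (base 4). Lift 5: 25. −1: 24.
[2] 24 ≡ 4·5 + 4 (base 5). Lift 6: 28. −1: 27.
[3] 27 ≡ 4·6 + 3 (base 6). Lift 7: 31. −1: 30.
[4] 30 ≡ 4·7 + 2 (base 7). Lift 8: 34. −1: 33.
[5] 33 ≡ 4·8 + 1 (base 8). Lift 9: 37. −1: 36.
[6] 36 ≡ 4·9 (base 9). Lift 10: 40. −1: 39.
[7] 39 ≡ 3·10 + 9 (base 10). Lift 11: 42. −1: 41.
[8] 41 ≡ 3·11 + 8 (base 11). Lift 12: 44. −1: 43.

10, 16, 24, 27, 30, 33, 36, 39, 41, 43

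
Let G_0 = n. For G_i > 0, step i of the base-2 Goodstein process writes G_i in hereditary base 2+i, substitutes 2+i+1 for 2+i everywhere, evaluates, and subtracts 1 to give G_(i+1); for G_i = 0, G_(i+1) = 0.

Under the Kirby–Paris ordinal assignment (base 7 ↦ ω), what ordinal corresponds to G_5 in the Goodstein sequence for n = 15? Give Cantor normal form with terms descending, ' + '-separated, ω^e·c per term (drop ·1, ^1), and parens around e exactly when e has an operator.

i=0: 15 = 2^(2 + 1) + 2^2 + 2 + 1 (b=2); 2→3: 3^(3 + 1) + 3^3 + 3 + 1 = 112; 112−1 = 111
i=1: 111 = 3^(3 + 1) + 3^3 + 3 (b=3); 3→4: 4^(4 + 1) + 4^4 + 4 = 1284; 1284−1 = 1283
i=2: 1283 = 4^(4 + 1) + 4^4 + 3 (b=4); 4→5: 5^(5 + 1) + 5^5 + 3 = 18753; 18753−1 = 18752
i=3: 18752 = 5^(5 + 1) + 5^5 + 2 (b=5); 5→6: 6^(6 + 1) + 6^6 + 2 = 326594; 326594−1 = 326593
i=4: 326593 = 6^(6 + 1) + 6^6 + 1 (b=6); 6→7: 7^(7 + 1) + 7^7 + 1 = 6588345; 6588345−1 = 6588344

ω^(ω + 1) + ω^ω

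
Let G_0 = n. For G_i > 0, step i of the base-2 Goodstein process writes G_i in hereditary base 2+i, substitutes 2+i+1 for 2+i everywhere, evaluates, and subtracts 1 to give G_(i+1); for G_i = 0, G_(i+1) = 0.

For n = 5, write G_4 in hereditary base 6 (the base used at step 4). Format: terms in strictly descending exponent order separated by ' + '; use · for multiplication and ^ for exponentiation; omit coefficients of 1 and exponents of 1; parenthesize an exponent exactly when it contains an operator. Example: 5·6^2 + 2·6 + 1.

G_0=5  [base 2] 2^2 + 1  →[2↦3]→  3^3 + 1 = 28  −1 ⇒ G_1=27
G_1=27  [base 3] 3^3  →[3↦4]→  4^4 = 256  −1 ⇒ G_2=255
G_2=255  [base 4] 3·4^3 + 3·4^2 + 3·4 + 3  →[4↦5]→  3·5^3 + 3·5^2 + 3·5 + 3 = 468  −1 ⇒ G_3=467
G_3=467  [base 5] 3·5^3 + 3·5^2 + 3·5 + 2  →[5↦6]→  3·6^3 + 3·6^2 + 3·6 + 2 = 776  −1 ⇒ G_4=775

3·6^3 + 3·6^2 + 3·6 + 1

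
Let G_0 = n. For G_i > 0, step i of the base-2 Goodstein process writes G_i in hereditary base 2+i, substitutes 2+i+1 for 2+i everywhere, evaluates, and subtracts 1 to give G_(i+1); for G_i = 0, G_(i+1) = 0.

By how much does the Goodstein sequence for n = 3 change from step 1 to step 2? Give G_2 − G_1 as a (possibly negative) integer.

0

step 0: 3 = 2 + 1; sub 3 for 2: 3 + 1; = 4; G_1 = 4−1 = 3
step 1: 3 = 3; sub 4 for 3: 4; = 4; G_2 = 4−1 = 3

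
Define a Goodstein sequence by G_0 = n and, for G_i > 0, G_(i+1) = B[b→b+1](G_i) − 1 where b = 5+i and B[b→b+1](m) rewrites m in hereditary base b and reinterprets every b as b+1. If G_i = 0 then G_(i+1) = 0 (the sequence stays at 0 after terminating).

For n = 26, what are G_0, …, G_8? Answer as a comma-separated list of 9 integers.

G_0=26  [base 5] 5^2 + 1  →[5↦6]→  6^2 + 1 = 37  −1 ⇒ G_1=36
G_1=36  [base 6] 6^2  →[6↦7]→  7^2 = 49  −1 ⇒ G_2=48
G_2=48  [base 7] 6·7 + 6  →[7↦8]→  6·8 + 6 = 54  −1 ⇒ G_3=53
G_3=53  [base 8] 6·8 + 5  →[8↦9]→  6·9 + 5 = 59  −1 ⇒ G_4=58
G_4=58  [base 9] 6·9 + 4  →[9↦10]→  6·10 + 4 = 64  −1 ⇒ G_5=63
G_5=63  [base 10] 6·10 + 3  →[10↦11]→  6·11 + 3 = 69  −1 ⇒ G_6=68
G_6=68  [base 11] 6·11 + 2  →[11↦12]→  6·12 + 2 = 74  −1 ⇒ G_7=73
G_7=73  [base 12] 6·12 + 1  →[12↦13]→  6·13 + 1 = 79  −1 ⇒ G_8=78

26, 36, 48, 53, 58, 63, 68, 73, 78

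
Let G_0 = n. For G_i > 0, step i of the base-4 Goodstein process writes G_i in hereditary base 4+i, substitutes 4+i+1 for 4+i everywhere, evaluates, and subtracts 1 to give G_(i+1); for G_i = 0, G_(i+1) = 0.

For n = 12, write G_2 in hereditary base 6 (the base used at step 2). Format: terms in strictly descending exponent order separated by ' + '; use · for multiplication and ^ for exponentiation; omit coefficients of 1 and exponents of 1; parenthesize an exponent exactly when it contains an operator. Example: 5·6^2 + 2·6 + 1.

2·6 + 3

i=0: 12 = 3·4 (b=4); 4→5: 3·5 = 15; 15−1 = 14
i=1: 14 = 2·5 + 4 (b=5); 5→6: 2·6 + 4 = 16; 16−1 = 15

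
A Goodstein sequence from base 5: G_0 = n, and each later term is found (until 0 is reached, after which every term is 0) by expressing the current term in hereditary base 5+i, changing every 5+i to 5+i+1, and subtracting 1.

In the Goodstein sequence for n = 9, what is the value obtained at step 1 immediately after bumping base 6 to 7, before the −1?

10

9 —HB5→ 5 + 4 —bump→ 6 + 4 = 10 —(−1)→ 9
9 —HB6→ 6 + 3 —bump→ 7 + 3 = 10 —(−1)→ 9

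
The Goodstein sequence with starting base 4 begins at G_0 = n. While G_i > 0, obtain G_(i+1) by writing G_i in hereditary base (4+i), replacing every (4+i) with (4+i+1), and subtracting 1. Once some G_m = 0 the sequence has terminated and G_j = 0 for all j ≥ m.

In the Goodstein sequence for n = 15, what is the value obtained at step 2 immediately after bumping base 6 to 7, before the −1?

G_0=15  [base 4] 3·4 + 3  →[4↦5]→  3·5 + 3 = 18  −1 ⇒ G_1=17
G_1=17  [base 5] 3·5 + 2  →[5↦6]→  3·6 + 2 = 20  −1 ⇒ G_2=19
G_2=19  [base 6] 3·6 + 1  →[6↦7]→  3·7 + 1 = 22  −1 ⇒ G_3=21

22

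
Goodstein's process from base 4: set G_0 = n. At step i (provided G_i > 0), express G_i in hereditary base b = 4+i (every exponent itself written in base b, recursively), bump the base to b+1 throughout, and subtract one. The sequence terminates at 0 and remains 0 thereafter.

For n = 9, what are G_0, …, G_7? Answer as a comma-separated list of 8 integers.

[0] 9 ≡ 2·4 + 1 (base 4). Lift 5: 11. −1: 10.
[1] 10 ≡ 2·5 (base 5). Lift 6: 12. −1: 11.
[2] 11 ≡ 6 + 5 (base 6). Lift 7: 12. −1: 11.
[3] 11 ≡ 7 + 4 (base 7). Lift 8: 12. −1: 11.
[4] 11 ≡ 8 + 3 (base 8). Lift 9: 12. −1: 11.
[5] 11 ≡ 9 + 2 (base 9). Lift 10: 12. −1: 11.
[6] 11 ≡ 10 + 1 (base 10). Lift 11: 12. −1: 11.

9, 10, 11, 11, 11, 11, 11, 11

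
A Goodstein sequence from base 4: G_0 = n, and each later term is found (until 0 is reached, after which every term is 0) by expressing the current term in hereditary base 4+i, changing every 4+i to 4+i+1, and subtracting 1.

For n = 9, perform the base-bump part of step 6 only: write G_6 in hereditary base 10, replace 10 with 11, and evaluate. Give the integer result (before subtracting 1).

step 0: 9 = 2·4 + 1; sub 5 for 4: 2·5 + 1; = 11; G_1 = 11−1 = 10
step 1: 10 = 2·5; sub 6 for 5: 2·6; = 12; G_2 = 12−1 = 11
step 2: 11 = 6 + 5; sub 7 for 6: 7 + 5; = 12; G_3 = 12−1 = 11
step 3: 11 = 7 + 4; sub 8 for 7: 8 + 4; = 12; G_4 = 12−1 = 11
step 4: 11 = 8 + 3; sub 9 for 8: 9 + 3; = 12; G_5 = 12−1 = 11
step 5: 11 = 9 + 2; sub 10 for 9: 10 + 2; = 12; G_6 = 12−1 = 11
step 6: 11 = 10 + 1; sub 11 for 10: 11 + 1; = 12; G_7 = 12−1 = 11

12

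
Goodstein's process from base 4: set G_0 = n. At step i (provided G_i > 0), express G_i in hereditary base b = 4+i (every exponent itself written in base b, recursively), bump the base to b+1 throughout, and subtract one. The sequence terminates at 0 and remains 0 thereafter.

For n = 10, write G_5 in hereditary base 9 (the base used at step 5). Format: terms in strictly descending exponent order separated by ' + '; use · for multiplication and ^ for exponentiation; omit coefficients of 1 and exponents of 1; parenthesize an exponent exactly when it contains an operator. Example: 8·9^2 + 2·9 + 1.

G_0=10  [base 4] 2·4 + 2  →[4↦5]→  2·5 + 2 = 12  −1 ⇒ G_1=11
G_1=11  [base 5] 2·5 + 1  →[5↦6]→  2·6 + 1 = 13  −1 ⇒ G_2=12
G_2=12  [base 6] 2·6  →[6↦7]→  2·7 = 14  −1 ⇒ G_3=13
G_3=13  [base 7] 7 + 6  →[7↦8]→  8 + 6 = 14  −1 ⇒ G_4=13
G_4=13  [base 8] 8 + 5  →[8↦9]→  9 + 5 = 14  −1 ⇒ G_5=13

9 + 4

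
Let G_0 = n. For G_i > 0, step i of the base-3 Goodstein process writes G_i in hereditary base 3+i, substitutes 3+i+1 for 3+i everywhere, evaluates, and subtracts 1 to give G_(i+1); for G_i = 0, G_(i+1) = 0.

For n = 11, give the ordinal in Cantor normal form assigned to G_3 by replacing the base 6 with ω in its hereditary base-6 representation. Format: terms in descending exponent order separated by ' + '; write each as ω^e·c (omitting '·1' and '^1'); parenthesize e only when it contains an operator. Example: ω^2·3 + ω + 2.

step 0: 11 = 3^2 + 2; sub 4 for 3: 4^2 + 2; = 18; G_1 = 18−1 = 17
step 1: 17 = 4^2 + 1; sub 5 for 4: 5^2 + 1; = 26; G_2 = 26−1 = 25
step 2: 25 = 5^2; sub 6 for 5: 6^2; = 36; G_3 = 36−1 = 35

ω·5 + 5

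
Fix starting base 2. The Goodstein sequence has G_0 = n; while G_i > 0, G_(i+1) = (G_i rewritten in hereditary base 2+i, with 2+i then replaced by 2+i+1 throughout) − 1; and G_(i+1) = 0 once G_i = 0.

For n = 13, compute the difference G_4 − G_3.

base 2: 13 = 2^(2 + 1) + 2^2 + 1; at 3: 3^(3 + 1) + 3^3 + 1 = 109; next = 108
base 3: 108 = 3^(3 + 1) + 3^3; at 4: 4^(4 + 1) + 4^4 = 1280; next = 1279
base 4: 1279 = 4^(4 + 1) + 3·4^3 + 3·4^2 + 3·4 + 3; at 5: 5^(5 + 1) + 3·5^3 + 3·5^2 + 3·5 + 3 = 16093; next = 16092
base 5: 16092 = 5^(5 + 1) + 3·5^3 + 3·5^2 + 3·5 + 2; at 6: 6^(6 + 1) + 3·6^3 + 3·6^2 + 3·6 + 2 = 280712; next = 280711

264619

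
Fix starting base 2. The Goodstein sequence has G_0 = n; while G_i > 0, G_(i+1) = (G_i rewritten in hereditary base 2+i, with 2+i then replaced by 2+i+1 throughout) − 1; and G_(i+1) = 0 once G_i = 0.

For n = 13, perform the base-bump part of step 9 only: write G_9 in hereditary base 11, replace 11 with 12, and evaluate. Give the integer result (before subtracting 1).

13 —HB2→ 2^(2 + 1) + 2^2 + 1 —bump→ 3^(3 + 1) + 3^3 + 1 = 109 —(−1)→ 108
108 —HB3→ 3^(3 + 1) + 3^3 —bump→ 4^(4 + 1) + 4^4 = 1280 —(−1)→ 1279
1279 —HB4→ 4^(4 + 1) + 3·4^3 + 3·4^2 + 3·4 + 3 —bump→ 5^(5 + 1) + 3·5^3 + 3·5^2 + 3·5 + 3 = 16093 —(−1)→ 16092
16092 —HB5→ 5^(5 + 1) + 3·5^3 + 3·5^2 + 3·5 + 2 —bump→ 6^(6 + 1) + 3·6^3 + 3·6^2 + 3·6 + 2 = 280712 —(−1)→ 280711
280711 —HB6→ 6^(6 + 1) + 3·6^3 + 3·6^2 + 3·6 + 1 —bump→ 7^(7 + 1) + 3·7^3 + 3·7^2 + 3·7 + 1 = 5765999 —(−1)→ 5765998
5765998 —HB7→ 7^(7 + 1) + 3·7^3 + 3·7^2 + 3·7 —bump→ 8^(8 + 1) + 3·8^3 + 3·8^2 + 3·8 = 134219480 —(−1)→ 134219479
134219479 —HB8→ 8^(8 + 1) + 3·8^3 + 3·8^2 + 2·8 + 7 —bump→ 9^(9 + 1) + 3·9^3 + 3·9^2 + 2·9 + 7 = 3486786856 —(−1)→ 3486786855
3486786855 —HB9→ 9^(9 + 1) + 3·9^3 + 3·9^2 + 2·9 + 6 —bump→ 10^(10 + 1) + 3·10^3 + 3·10^2 + 2·10 + 6 = 100000003326 —(−1)→ 100000003325
100000003325 —HB10→ 10^(10 + 1) + 3·10^3 + 3·10^2 + 2·10 + 5 —bump→ 11^(11 + 1) + 3·11^3 + 3·11^2 + 2·11 + 5 = 3138428381104 —(−1)→ 3138428381103

106993205384716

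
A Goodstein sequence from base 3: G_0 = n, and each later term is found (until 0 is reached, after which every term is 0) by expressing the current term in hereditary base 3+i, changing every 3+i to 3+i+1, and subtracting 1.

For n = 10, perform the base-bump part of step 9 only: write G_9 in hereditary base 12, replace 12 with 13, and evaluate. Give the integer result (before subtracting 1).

i=0: 10 = 3^2 + 1 (b=3); 3→4: 4^2 + 1 = 17; 17−1 = 16
i=1: 16 = 4^2 (b=4); 4→5: 5^2 = 25; 25−1 = 24
i=2: 24 = 4·5 + 4 (b=5); 5→6: 4·6 + 4 = 28; 28−1 = 27
i=3: 27 = 4·6 + 3 (b=6); 6→7: 4·7 + 3 = 31; 31−1 = 30
i=4: 30 = 4·7 + 2 (b=7); 7→8: 4·8 + 2 = 34; 34−1 = 33
i=5: 33 = 4·8 + 1 (b=8); 8→9: 4·9 + 1 = 37; 37−1 = 36
i=6: 36 = 4·9 (b=9); 9→10: 4·10 = 40; 40−1 = 39
i=7: 39 = 3·10 + 9 (b=10); 10→11: 3·11 + 9 = 42; 42−1 = 41
i=8: 41 = 3·11 + 8 (b=11); 11→12: 3·12 + 8 = 44; 44−1 = 43

46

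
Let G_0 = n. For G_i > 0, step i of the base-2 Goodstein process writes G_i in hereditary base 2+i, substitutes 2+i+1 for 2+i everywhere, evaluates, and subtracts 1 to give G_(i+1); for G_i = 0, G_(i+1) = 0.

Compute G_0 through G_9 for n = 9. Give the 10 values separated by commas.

9, 81, 1023, 9842, 140743, 2471826, 50333399, 1162263921, 30000003325, 855935016215

step 0: 9 = 2^(2 + 1) + 1; sub 3 for 2: 3^(3 + 1) + 1; = 82; G_1 = 82−1 = 81
step 1: 81 = 3^(3 + 1); sub 4 for 3: 4^(4 + 1); = 1024; G_2 = 1024−1 = 1023
step 2: 1023 = 3·4^4 + 3·4^3 + 3·4^2 + 3·4 + 3; sub 5 for 4: 3·5^5 + 3·5^3 + 3·5^2 + 3·5 + 3; = 9843; G_3 = 9843−1 = 9842
step 3: 9842 = 3·5^5 + 3·5^3 + 3·5^2 + 3·5 + 2; sub 6 for 5: 3·6^6 + 3·6^3 + 3·6^2 + 3·6 + 2; = 140744; G_4 = 140744−1 = 140743
step 4: 140743 = 3·6^6 + 3·6^3 + 3·6^2 + 3·6 + 1; sub 7 for 6: 3·7^7 + 3·7^3 + 3·7^2 + 3·7 + 1; = 2471827; G_5 = 2471827−1 = 2471826
step 5: 2471826 = 3·7^7 + 3·7^3 + 3·7^2 + 3·7; sub 8 for 7: 3·8^8 + 3·8^3 + 3·8^2 + 3·8; = 50333400; G_6 = 50333400−1 = 50333399
step 6: 50333399 = 3·8^8 + 3·8^3 + 3·8^2 + 2·8 + 7; sub 9 for 8: 3·9^9 + 3·9^3 + 3·9^2 + 2·9 + 7; = 1162263922; G_7 = 1162263922−1 = 1162263921
step 7: 1162263921 = 3·9^9 + 3·9^3 + 3·9^2 + 2·9 + 6; sub 10 for 9: 3·10^10 + 3·10^3 + 3·10^2 + 2·10 + 6; = 30000003326; G_8 = 30000003326−1 = 30000003325
step 8: 30000003325 = 3·10^10 + 3·10^3 + 3·10^2 + 2·10 + 5; sub 11 for 10: 3·11^11 + 3·11^3 + 3·11^2 + 2·11 + 5; = 855935016216; G_9 = 855935016216−1 = 855935016215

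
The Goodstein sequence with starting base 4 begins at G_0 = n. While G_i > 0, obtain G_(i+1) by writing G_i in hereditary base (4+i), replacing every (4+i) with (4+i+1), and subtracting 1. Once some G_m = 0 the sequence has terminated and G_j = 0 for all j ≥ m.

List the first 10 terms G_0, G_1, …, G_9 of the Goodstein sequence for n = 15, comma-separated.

(0) 15|_4 = 3·4 + 3 ↦ 3·5 + 3|_5 = 18 ⇒ 17
(1) 17|_5 = 3·5 + 2 ↦ 3·6 + 2|_6 = 20 ⇒ 19
(2) 19|_6 = 3·6 + 1 ↦ 3·7 + 1|_7 = 22 ⇒ 21
(3) 21|_7 = 3·7 ↦ 3·8|_8 = 24 ⇒ 23
(4) 23|_8 = 2·8 + 7 ↦ 2·9 + 7|_9 = 25 ⇒ 24
(5) 24|_9 = 2·9 + 6 ↦ 2·10 + 6|_10 = 26 ⇒ 25
(6) 25|_10 = 2·10 + 5 ↦ 2·11 + 5|_11 = 27 ⇒ 26
(7) 26|_11 = 2·11 + 4 ↦ 2·12 + 4|_12 = 28 ⇒ 27
(8) 27|_12 = 2·12 + 3 ↦ 2·13 + 3|_13 = 29 ⇒ 28

15, 17, 19, 21, 23, 24, 25, 26, 27, 28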